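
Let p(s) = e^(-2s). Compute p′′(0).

The coefficient of s^2 in the expansion is 2, so p′′(0) = 2! * (2) = 4.

4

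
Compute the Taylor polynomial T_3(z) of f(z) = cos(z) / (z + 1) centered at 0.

-z^3/2 + z^2/2 - z + 1

Expand 1/(denominator) as a geometric series and multiply by the numerator's series.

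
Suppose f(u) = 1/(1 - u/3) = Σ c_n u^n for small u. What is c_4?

1/81

[u^0] = 1;  [u^1] = 1/3;  [u^2] = 1/9;  [u^3] = 1/27;  [u^4] = 1/81.
So c_4 = f^(4)(0)/4! = 1/81.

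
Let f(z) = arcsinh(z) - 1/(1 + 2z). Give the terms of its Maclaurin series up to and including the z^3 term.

47*z^3/6 - 4*z^2 + 3*z - 1

Add the two expansions coefficient-wise.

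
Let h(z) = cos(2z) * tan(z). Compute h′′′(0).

Take the Cauchy product of the two expansions.
The coefficient of z^3 in the expansion is -5/3, so h′′′(0) = 3! * (-5/3) = -10.

-10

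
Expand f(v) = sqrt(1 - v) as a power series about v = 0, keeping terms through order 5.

-7*v^5/256 - 5*v^4/128 - v^3/16 - v^2/8 - v/2 + 1

Use the known series and substitute for the argument.
f(0) = 1
f′(0) = -1/2
f′′(0) = -1/4
f′′′(0) = -3/8
f^(4)(0) = -15/16
f^(5)(0) = -105/32
The Taylor polynomial is Σ f^(k)(0)/k! · v^k.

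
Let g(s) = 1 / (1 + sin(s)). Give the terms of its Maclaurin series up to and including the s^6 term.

Expand as Σ (-1)^k u^k with u equal to the inner function's series.

17*s^6/45 - 61*s^5/120 + 2*s^4/3 - 5*s^3/6 + s^2 - s + 1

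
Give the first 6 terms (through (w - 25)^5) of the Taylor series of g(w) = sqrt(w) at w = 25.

7*(w - 25)^5/500000000 - (w - 25)^4/2000000 + (w - 25)^3/50000 - (w - 25)^2/1000 + (w - 25)/10 + 5

[(w - 25)^0] = 5;  [(w - 25)^1] = 1/10;  [(w - 25)^2] = -1/1000;  [(w - 25)^3] = 1/50000;  [(w - 25)^4] = -1/2000000;  [(w - 25)^5] = 7/500000000.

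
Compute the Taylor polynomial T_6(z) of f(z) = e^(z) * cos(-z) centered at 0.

Expand each factor separately, then convolve coefficients.
[z^0] = 1;  [z^1] = 1;  [z^2] = 0;  [z^3] = -1/3;  [z^4] = -1/6;  [z^5] = -1/30;  [z^6] = 0.

-z^5/30 - z^4/6 - z^3/3 + z + 1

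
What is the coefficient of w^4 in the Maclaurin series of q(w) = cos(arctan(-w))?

3/8

Substitute the inner expansion into the outer series and collect powers.
q(0) = 1
q′(0) = 0
q′′(0) = -1
q′′′(0) = 0
q^(4)(0) = 9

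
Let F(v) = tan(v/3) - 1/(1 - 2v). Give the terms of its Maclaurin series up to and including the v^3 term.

Combine the two series term by term.
F(0) = -1
F′(0) = -5/3
F′′(0) = -8
F′′′(0) = -1294/27

-647*v^3/81 - 4*v^2 - 5*v/3 - 1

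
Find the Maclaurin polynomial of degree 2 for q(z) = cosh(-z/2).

z^2/8 + 1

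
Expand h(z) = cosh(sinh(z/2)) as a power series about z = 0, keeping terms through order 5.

Let u equal the inner series; expand the outer function in u and truncate.
h(0) = 1
h′(0) = 0
h′′(0) = 1/4
h′′′(0) = 0
h^(4)(0) = 5/16
h^(5)(0) = 0

5*z^4/384 + z^2/8 + 1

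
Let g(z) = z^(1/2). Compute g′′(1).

The coefficient of (z - 1)^2 in the expansion is -1/8, so g′′(1) = 2! * (-1/8) = -1/4.

-1/4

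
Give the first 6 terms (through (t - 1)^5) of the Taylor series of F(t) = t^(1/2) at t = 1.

7*(t - 1)^5/256 - 5*(t - 1)^4/128 + (t - 1)^3/16 - (t - 1)^2/8 + (t - 1)/2 + 1

Apply the Taylor formula c_k = f^(k)(a)/k!.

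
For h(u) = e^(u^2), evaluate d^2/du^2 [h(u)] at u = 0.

2

Compute the successive derivatives at the expansion point and divide by k!.
From the series, [u^2] h = 1; multiply by 2! = 2 to get 2.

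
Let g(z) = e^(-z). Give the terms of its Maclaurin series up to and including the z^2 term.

Differentiate repeatedly and evaluate at the center.
[z^0] = 1;  [z^1] = -1;  [z^2] = 1/2.

z^2/2 - z + 1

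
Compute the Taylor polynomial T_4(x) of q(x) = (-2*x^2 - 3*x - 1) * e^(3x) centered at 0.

-207*x^4/8 - 24*x^3 - 31*x^2/2 - 6*x - 1

Multiply each power in the prefactor through the base expansion.
q(0) = -1
q′(0) = -6
q′′(0) = -31
q′′′(0) = -144
q^(4)(0) = -621
Dividing each by k! gives the coefficients c_0, ..., c_4.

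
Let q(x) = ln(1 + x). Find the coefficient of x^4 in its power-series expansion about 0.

-1/4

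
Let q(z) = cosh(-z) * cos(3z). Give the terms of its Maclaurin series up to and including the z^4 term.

Write out both Maclaurin series and multiply, keeping only the needed powers.
q(0) = 1
q′(0) = 0
q′′(0) = -8
q′′′(0) = 0
q^(4)(0) = 28
Then c_k = q^(k)(0)/k! gives each Taylor coefficient.

7*z^4/6 - 4*z^2 + 1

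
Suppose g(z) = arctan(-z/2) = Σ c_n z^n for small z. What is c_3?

1/24

[z^0] = 0;  [z^1] = -1/2;  [z^2] = 0;  [z^3] = 1/24.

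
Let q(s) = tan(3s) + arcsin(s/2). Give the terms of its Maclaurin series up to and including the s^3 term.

Expand each term separately and add.
[s^0] = 0;  [s^1] = 7/2;  [s^2] = 0;  [s^3] = 433/48.

433*s^3/48 + 7*s/2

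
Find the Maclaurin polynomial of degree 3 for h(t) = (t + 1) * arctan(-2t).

8*t^3/3 - 2*t^2 - 2*t

Distribute the polynomial across the series and collect like powers.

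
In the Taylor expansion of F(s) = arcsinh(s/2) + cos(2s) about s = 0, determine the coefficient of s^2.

-2

Add the two expansions coefficient-wise.
F(0) = 1
F′(0) = 1/2
F′′(0) = -4
Then c_k = F^(k)(0)/k! gives each Taylor coefficient.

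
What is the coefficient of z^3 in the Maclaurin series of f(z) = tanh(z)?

Apply the Taylor formula c_k = f^(k)(a)/k!.
[z^0] = 0;  [z^1] = 1;  [z^2] = 0;  [z^3] = -1/3.
So c_3 = f′′′(0)/3! = -1/3.

-1/3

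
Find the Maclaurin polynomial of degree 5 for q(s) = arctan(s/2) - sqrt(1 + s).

-27*s^5/1280 + 5*s^4/128 - 5*s^3/48 + s^2/8 - 1

Combine the two series term by term.
q(0) = -1
q′(0) = 0
q′′(0) = 1/4
q′′′(0) = -5/8
q^(4)(0) = 15/16
q^(5)(0) = -81/32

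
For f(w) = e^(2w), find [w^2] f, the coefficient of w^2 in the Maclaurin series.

2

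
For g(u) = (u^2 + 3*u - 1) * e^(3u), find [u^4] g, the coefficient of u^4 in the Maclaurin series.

117/8

Shift and add copies of the series according to the polynomial's terms.
g(0) = -1
g′(0) = 0
g′′(0) = 11
g′′′(0) = 72
g^(4)(0) = 351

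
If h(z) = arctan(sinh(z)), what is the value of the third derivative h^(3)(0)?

Substitute the inner expansion into the outer series and collect powers.
The coefficient of z^3 in the expansion is -1/6, so h′′′(0) = 3! * (-1/6) = -1.

-1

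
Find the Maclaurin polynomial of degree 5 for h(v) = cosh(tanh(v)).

-7*v^4/24 + v^2/2 + 1

Substitute the inner expansion into the outer series and collect powers.
h(0) = 1
h′(0) = 0
h′′(0) = 1
h′′′(0) = 0
h^(4)(0) = -7
h^(5)(0) = 0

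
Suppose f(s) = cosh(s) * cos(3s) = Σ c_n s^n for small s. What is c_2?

Take the Cauchy product of the two expansions.
[s^0] = 1;  [s^1] = 0;  [s^2] = -4.

-4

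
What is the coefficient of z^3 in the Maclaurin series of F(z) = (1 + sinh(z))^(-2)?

-13/3

Plug the Maclaurin series of the inner function into that of the outer and collect terms.
F(0) = 1
F′(0) = -2
F′′(0) = 6
F′′′(0) = -26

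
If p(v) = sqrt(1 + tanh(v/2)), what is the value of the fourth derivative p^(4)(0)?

17/256

Compose series: expand the inner function first, then feed it into the outer expansion.
From the series, [v^4] p = 17/6144; multiply by 4! = 24 to get 17/256.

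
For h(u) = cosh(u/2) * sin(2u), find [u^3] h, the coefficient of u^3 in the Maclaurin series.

Write out both Maclaurin series and multiply, keeping only the needed powers.
h(0) = 0
h′(0) = 2
h′′(0) = 0
h′′′(0) = -13/2

-13/12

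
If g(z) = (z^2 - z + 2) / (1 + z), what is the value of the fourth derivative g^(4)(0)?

Multiply each power in the prefactor through the base expansion.
From the series, [z^4] g = 4; multiply by 4! = 24 to get 96.

96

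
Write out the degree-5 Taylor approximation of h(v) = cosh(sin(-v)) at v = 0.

-v^4/8 + v^2/2 + 1

Plug the Maclaurin series of the inner function into that of the outer and collect terms.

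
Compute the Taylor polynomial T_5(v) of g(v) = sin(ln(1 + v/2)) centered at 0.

Substitute the inner expansion into the outer series and collect powers.
g(0) = 0
g′(0) = 1/2
g′′(0) = -1/4
g′′′(0) = 1/8
g^(4)(0) = 0
g^(5)(0) = -5/16

-v^5/384 + v^3/48 - v^2/8 + v/2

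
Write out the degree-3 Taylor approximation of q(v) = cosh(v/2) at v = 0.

v^2/8 + 1

Compute the successive derivatives at the expansion point and divide by k!.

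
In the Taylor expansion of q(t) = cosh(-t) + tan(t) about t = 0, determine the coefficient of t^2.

Add the two expansions coefficient-wise.
So c_2 = q′′(0)/2! = 1/2.

1/2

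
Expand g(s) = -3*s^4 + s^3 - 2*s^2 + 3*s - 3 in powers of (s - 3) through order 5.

-3*(s - 3)^4 - 35*(s - 3)^3 - 155*(s - 3)^2 - 306*(s - 3) - 228

g(3) = -228
g′(3) = -306
g′′(3) = -310
g′′′(3) = -210
g^(4)(3) = -72
g^(5)(3) = 0
Then c_k = g^(k)(3)/k! gives each Taylor coefficient.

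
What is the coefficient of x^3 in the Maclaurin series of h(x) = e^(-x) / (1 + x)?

-8/3

Expand each factor separately, then convolve coefficients.
[x^0] = 1;  [x^1] = -2;  [x^2] = 5/2;  [x^3] = -8/3.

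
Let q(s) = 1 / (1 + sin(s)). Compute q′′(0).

2

Expand as Σ (-1)^k u^k with u equal to the inner function's series.
The coefficient of s^2 in the expansion is 1, so q′′(0) = 2! * (1) = 2.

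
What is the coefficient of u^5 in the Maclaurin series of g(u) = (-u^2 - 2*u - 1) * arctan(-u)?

Shift and add copies of the series according to the polynomial's terms.
g(0) = 0
g′(0) = 1
g′′(0) = 4
g′′′(0) = 4
g^(4)(0) = -16
g^(5)(0) = -16
The Taylor polynomial is Σ g^(k)(0)/k! · u^k.

-2/15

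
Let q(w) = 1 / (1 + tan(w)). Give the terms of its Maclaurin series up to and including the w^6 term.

122*w^6/45 - 32*w^5/15 + 5*w^4/3 - 4*w^3/3 + w^2 - w + 1

Use the geometric series for the reciprocal, then substitute.
q(0) = 1
q′(0) = -1
q′′(0) = 2
q′′′(0) = -8
q^(4)(0) = 40
q^(5)(0) = -256
q^(6)(0) = 1952
The Taylor polynomial is Σ q^(k)(0)/k! · w^k.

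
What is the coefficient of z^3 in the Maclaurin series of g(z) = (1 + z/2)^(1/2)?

1/128

[z^0] = 1;  [z^1] = 1/4;  [z^2] = -1/32;  [z^3] = 1/128.
So c_3 = g′′′(0)/3! = 1/128.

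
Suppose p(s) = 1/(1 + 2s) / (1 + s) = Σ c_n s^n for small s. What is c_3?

-15

Multiply the two series term by term and collect like powers.
p(0) = 1
p′(0) = -3
p′′(0) = 14
p′′′(0) = -90
Dividing each by k! gives the coefficients c_0, ..., c_3.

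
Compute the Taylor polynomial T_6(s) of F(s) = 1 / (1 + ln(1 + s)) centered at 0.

Expand as Σ (-1)^k u^k with u equal to the inner function's series.
F(0) = 1
F′(0) = -1
F′′(0) = 3
F′′′(0) = -14
F^(4)(0) = 88
F^(5)(0) = -694
F^(6)(0) = 6578

3289*s^6/360 - 347*s^5/60 + 11*s^4/3 - 7*s^3/3 + 3*s^2/2 - s + 1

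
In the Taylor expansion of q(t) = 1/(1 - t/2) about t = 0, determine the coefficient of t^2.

1/4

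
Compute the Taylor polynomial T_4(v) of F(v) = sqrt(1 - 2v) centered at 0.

-5*v^4/8 - v^3/2 - v^2/2 - v + 1

Differentiate repeatedly and evaluate at the center.
F(0) = 1
F′(0) = -1
F′′(0) = -1
F′′′(0) = -3
F^(4)(0) = -15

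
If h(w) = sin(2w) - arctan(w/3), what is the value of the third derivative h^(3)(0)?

-214/27

Add the two expansions coefficient-wise.
The coefficient of w^3 in the expansion is -107/81, so h′′′(0) = 3! * (-107/81) = -214/27.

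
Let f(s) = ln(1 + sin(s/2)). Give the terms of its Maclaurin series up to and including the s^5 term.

s^5/768 - s^4/192 + s^3/48 - s^2/8 + s/2

Let u equal the inner series; expand the outer function in u and truncate.
f(0) = 0
f′(0) = 1/2
f′′(0) = -1/4
f′′′(0) = 1/8
f^(4)(0) = -1/8
f^(5)(0) = 5/32
The Taylor polynomial is Σ f^(k)(0)/k! · s^k.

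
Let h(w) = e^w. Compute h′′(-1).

From the series, [(w + 1)^2] h = e^(-1)/2; multiply by 2! = 2 to get e^(-1).

e^(-1)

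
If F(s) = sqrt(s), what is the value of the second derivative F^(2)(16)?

-1/256

The coefficient of (s - 16)^2 in the expansion is -1/512, so F′′(16) = 2! * (-1/512) = -1/256.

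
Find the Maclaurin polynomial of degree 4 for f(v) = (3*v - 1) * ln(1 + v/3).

13*v^4/324 - 29*v^3/162 + 19*v^2/18 - v/3

Distribute the polynomial across the series and collect like powers.
f(0) = 0
f′(0) = -1/3
f′′(0) = 19/9
f′′′(0) = -29/27
f^(4)(0) = 26/27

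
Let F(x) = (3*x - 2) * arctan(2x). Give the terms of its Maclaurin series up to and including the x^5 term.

Distribute the polynomial across the series and collect like powers.
F(0) = 0
F′(0) = -4
F′′(0) = 12
F′′′(0) = 32
F^(4)(0) = -192
F^(5)(0) = -1536
The Taylor polynomial is Σ F^(k)(0)/k! · x^k.

-64*x^5/5 - 8*x^4 + 16*x^3/3 + 6*x^2 - 4*x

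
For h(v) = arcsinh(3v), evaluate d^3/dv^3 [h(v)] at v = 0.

-27

From the series, [v^3] h = -9/2; multiply by 3! = 6 to get -27.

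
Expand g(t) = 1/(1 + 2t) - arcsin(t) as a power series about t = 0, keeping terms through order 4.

Combine the two series term by term.
[t^0] = 1;  [t^1] = -3;  [t^2] = 4;  [t^3] = -49/6;  [t^4] = 16.

16*t^4 - 49*t^3/6 + 4*t^2 - 3*t + 1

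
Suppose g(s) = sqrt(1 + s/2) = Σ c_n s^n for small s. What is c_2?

g(0) = 1
g′(0) = 1/4
g′′(0) = -1/16

-1/32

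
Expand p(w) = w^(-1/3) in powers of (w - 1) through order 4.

35*(w - 1)^4/243 - 14*(w - 1)^3/81 + 2*(w - 1)^2/9 - (w - 1)/3 + 1

Differentiate repeatedly and evaluate at the center.
p(1) = 1
p′(1) = -1/3
p′′(1) = 4/9
p′′′(1) = -28/27
p^(4)(1) = 280/81
Then c_k = p^(k)(1)/k! gives each Taylor coefficient.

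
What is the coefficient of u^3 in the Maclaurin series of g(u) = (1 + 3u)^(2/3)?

Use the known series and substitute for the argument.

4/3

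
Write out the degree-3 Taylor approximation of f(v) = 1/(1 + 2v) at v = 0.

Differentiate repeatedly and evaluate at the center.

-8*v^3 + 4*v^2 - 2*v + 1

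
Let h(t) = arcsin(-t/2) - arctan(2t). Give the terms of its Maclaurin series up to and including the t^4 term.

Combine the two series term by term.
h(0) = 0
h′(0) = -5/2
h′′(0) = 0
h′′′(0) = 127/8
h^(4)(0) = 0

127*t^3/48 - 5*t/2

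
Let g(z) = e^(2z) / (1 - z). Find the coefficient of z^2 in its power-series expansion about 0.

5

Expand each factor separately, then convolve coefficients.
g(0) = 1
g′(0) = 3
g′′(0) = 10
So c_2 = g′′(0)/2! = 5.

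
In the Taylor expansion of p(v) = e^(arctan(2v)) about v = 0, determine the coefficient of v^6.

Substitute the inner expansion into the outer series and collect powers.

116/9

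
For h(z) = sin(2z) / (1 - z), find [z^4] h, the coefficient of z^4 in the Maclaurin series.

Take the Cauchy product of the two expansions.
h(0) = 0
h′(0) = 2
h′′(0) = 4
h′′′(0) = 4
h^(4)(0) = 16

2/3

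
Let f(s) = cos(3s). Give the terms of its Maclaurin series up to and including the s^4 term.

Compute the successive derivatives at the expansion point and divide by k!.

27*s^4/8 - 9*s^2/2 + 1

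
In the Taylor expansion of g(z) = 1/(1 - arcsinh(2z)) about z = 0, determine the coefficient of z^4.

32/3

Let u equal the inner series; expand the outer function in u and truncate.
[z^0] = 1;  [z^1] = 2;  [z^2] = 4;  [z^3] = 20/3;  [z^4] = 32/3.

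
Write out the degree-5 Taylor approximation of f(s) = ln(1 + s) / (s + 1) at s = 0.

137*s^5/60 - 25*s^4/12 + 11*s^3/6 - 3*s^2/2 + s

Multiply the numerator's expansion by the denominator's geometric series.
[s^0] = 0;  [s^1] = 1;  [s^2] = -3/2;  [s^3] = 11/6;  [s^4] = -25/12;  [s^5] = 137/60.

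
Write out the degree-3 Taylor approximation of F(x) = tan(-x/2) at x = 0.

-x^3/24 - x/2

Apply the Taylor formula c_k = f^(k)(a)/k!.
F(0) = 0
F′(0) = -1/2
F′′(0) = 0
F′′′(0) = -1/4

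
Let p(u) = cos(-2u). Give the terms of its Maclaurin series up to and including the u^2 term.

p(0) = 1
p′(0) = 0
p′′(0) = -4
The Taylor polynomial is Σ p^(k)(0)/k! · u^k.

1 - 2*u^2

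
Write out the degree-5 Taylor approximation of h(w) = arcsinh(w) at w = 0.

3*w^5/40 - w^3/6 + w

h(0) = 0
h′(0) = 1
h′′(0) = 0
h′′′(0) = -1
h^(4)(0) = 0
h^(5)(0) = 9
Then c_k = h^(k)(0)/k! gives each Taylor coefficient.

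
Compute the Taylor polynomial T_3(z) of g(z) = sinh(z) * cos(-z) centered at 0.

Multiply the two series term by term and collect like powers.
g(0) = 0
g′(0) = 1
g′′(0) = 0
g′′′(0) = -2

-z^3/3 + z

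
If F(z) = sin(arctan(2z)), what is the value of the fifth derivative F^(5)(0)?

Plug the Maclaurin series of the inner function into that of the outer and collect terms.
The coefficient of z^5 in the expansion is 12, so F^(5)(0) = 5! * (12) = 1440.

1440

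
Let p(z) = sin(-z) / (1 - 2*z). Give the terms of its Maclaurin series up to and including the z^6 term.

Expand 1/(denominator) as a geometric series and multiply by the numerator's series.

-1841*z^6/60 - 1841*z^5/120 - 23*z^4/3 - 23*z^3/6 - 2*z^2 - z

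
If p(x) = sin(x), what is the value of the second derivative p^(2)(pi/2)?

From the series, [(x - pi/2)^2] p = -1/2; multiply by 2! = 2 to get -1.

-1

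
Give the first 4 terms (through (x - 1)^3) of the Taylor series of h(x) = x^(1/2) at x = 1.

(x - 1)^3/16 - (x - 1)^2/8 + (x - 1)/2 + 1

h(1) = 1
h′(1) = 1/2
h′′(1) = -1/4
h′′′(1) = 3/8
Dividing each by k! gives the coefficients c_0, ..., c_3.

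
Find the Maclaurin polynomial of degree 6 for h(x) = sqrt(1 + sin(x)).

Plug the Maclaurin series of the inner function into that of the outer and collect terms.
h(0) = 1
h′(0) = 1/2
h′′(0) = -1/4
h′′′(0) = -1/8
h^(4)(0) = 1/16
h^(5)(0) = 1/32
h^(6)(0) = -1/64
Dividing each by k! gives the coefficients c_0, ..., c_6.

-x^6/46080 + x^5/3840 + x^4/384 - x^3/48 - x^2/8 + x/2 + 1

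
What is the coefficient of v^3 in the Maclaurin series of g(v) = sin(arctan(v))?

-1/2

Compose series: expand the inner function first, then feed it into the outer expansion.
g(0) = 0
g′(0) = 1
g′′(0) = 0
g′′′(0) = -3
So c_3 = g′′′(0)/3! = -1/2.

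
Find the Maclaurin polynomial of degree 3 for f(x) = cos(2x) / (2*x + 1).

Use 1/(1 - r) = Σ r^k on the denominator, then take the Cauchy product.
f(0) = 1
f′(0) = -2
f′′(0) = 4
f′′′(0) = -24
Then c_k = f^(k)(0)/k! gives each Taylor coefficient.

-4*x^3 + 2*x^2 - 2*x + 1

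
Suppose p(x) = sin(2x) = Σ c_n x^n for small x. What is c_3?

-4/3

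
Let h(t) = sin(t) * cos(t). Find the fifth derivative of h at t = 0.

Write out both Maclaurin series and multiply, keeping only the needed powers.
The coefficient of t^5 in the expansion is 2/15, so h^(5)(0) = 5! * (2/15) = 16.

16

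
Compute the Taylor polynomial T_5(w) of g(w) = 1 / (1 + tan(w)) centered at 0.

Write 1/(1+u) = 1 - u + u^2 - u^3 + ... and substitute the series for u.
g(0) = 1
g′(0) = -1
g′′(0) = 2
g′′′(0) = -8
g^(4)(0) = 40
g^(5)(0) = -256
Then c_k = g^(k)(0)/k! gives each Taylor coefficient.

-32*w^5/15 + 5*w^4/3 - 4*w^3/3 + w^2 - w + 1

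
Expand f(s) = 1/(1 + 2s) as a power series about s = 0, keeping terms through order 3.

-8*s^3 + 4*s^2 - 2*s + 1

Apply the Taylor formula c_k = f^(k)(a)/k!.
f(0) = 1
f′(0) = -2
f′′(0) = 8
f′′′(0) = -48
The Taylor polynomial is Σ f^(k)(0)/k! · s^k.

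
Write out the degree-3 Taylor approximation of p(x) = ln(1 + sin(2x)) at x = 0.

4*x^3/3 - 2*x^2 + 2*x

Let u equal the inner series; expand the outer function in u and truncate.
[x^0] = 0;  [x^1] = 2;  [x^2] = -2;  [x^3] = 4/3.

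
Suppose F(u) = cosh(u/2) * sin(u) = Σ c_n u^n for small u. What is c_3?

-1/24

Take the Cauchy product of the two expansions.
[u^0] = 0;  [u^1] = 1;  [u^2] = 0;  [u^3] = -1/24.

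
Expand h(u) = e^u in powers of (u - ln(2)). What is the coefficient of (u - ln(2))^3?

1/3

h(ln(2)) = 2
h′(ln(2)) = 2
h′′(ln(2)) = 2
h′′′(ln(2)) = 2
The Taylor polynomial is Σ h^(k)(ln(2))/k! · (u - ln(2))^k.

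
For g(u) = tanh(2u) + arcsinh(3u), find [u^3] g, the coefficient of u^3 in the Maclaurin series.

Combine the two series term by term.
g(0) = 0
g′(0) = 5
g′′(0) = 0
g′′′(0) = -43
Then c_k = g^(k)(0)/k! gives each Taylor coefficient.

-43/6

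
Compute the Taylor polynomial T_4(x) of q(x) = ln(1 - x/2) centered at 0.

-x^4/64 - x^3/24 - x^2/8 - x/2

q(0) = 0
q′(0) = -1/2
q′′(0) = -1/4
q′′′(0) = -1/4
q^(4)(0) = -3/8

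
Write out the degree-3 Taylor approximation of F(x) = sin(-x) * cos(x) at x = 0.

Take the Cauchy product of the two expansions.
F(0) = 0
F′(0) = -1
F′′(0) = 0
F′′′(0) = 4
The Taylor polynomial is Σ F^(k)(0)/k! · x^k.

2*x^3/3 - x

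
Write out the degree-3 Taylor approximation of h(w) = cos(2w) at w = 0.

1 - 2*w^2

Use the known series and substitute for the argument.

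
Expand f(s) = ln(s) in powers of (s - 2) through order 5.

Apply the Taylor formula c_k = f^(k)(a)/k!.
[(s - 2)^0] = ln(2);  [(s - 2)^1] = 1/2;  [(s - 2)^2] = -1/8;  [(s - 2)^3] = 1/24;  [(s - 2)^4] = -1/64;  [(s - 2)^5] = 1/160.

(s - 2)^5/160 - (s - 2)^4/64 + (s - 2)^3/24 - (s - 2)^2/8 + (s - 2)/2 + ln(2)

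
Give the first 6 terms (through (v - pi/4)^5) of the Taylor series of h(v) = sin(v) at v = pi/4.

sqrt(2)*(v - pi/4)^5/240 + sqrt(2)*(v - pi/4)^4/48 - sqrt(2)*(v - pi/4)^3/12 - sqrt(2)*(v - pi/4)^2/4 + sqrt(2)*(v - pi/4)/2 + sqrt(2)/2

Compute the successive derivatives at the expansion point and divide by k!.
h(pi/4) = sqrt(2)/2
h′(pi/4) = sqrt(2)/2
h′′(pi/4) = -sqrt(2)/2
h′′′(pi/4) = -sqrt(2)/2
h^(4)(pi/4) = sqrt(2)/2
h^(5)(pi/4) = sqrt(2)/2
Dividing each by k! gives the coefficients c_0, ..., c_5.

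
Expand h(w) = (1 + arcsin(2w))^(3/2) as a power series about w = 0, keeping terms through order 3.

Let u equal the inner series; expand the outer function in u and truncate.
[w^0] = 1;  [w^1] = 3;  [w^2] = 3/2;  [w^3] = 3/2.

3*w^3/2 + 3*w^2/2 + 3*w + 1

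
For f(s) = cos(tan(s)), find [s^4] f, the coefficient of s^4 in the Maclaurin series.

Compose series: expand the inner function first, then feed it into the outer expansion.

-7/24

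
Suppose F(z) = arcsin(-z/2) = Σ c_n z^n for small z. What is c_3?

-1/48

F(0) = 0
F′(0) = -1/2
F′′(0) = 0
F′′′(0) = -1/8
Then c_k = F^(k)(0)/k! gives each Taylor coefficient.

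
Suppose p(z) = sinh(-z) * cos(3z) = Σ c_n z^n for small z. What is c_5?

-79/30

Expand each factor separately, then convolve coefficients.
[z^0] = 0;  [z^1] = -1;  [z^2] = 0;  [z^3] = 13/3;  [z^4] = 0;  [z^5] = -79/30.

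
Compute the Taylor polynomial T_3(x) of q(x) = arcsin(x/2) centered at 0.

x^3/48 + x/2

q(0) = 0
q′(0) = 1/2
q′′(0) = 0
q′′′(0) = 1/8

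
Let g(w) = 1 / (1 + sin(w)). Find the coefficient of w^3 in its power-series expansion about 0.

-5/6

Use the geometric series for the reciprocal, then substitute.
g(0) = 1
g′(0) = -1
g′′(0) = 2
g′′′(0) = -5
So c_3 = g′′′(0)/3! = -5/6.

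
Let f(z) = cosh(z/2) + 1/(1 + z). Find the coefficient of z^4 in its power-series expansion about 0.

385/384

Combine the two series term by term.
f(0) = 2
f′(0) = -1
f′′(0) = 9/4
f′′′(0) = -6
f^(4)(0) = 385/16
The Taylor polynomial is Σ f^(k)(0)/k! · z^k.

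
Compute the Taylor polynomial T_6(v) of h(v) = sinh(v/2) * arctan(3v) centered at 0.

Write out both Maclaurin series and multiply, keeping only the needed powers.
h(0) = 0
h′(0) = 0
h′′(0) = 3
h′′′(0) = 0
h^(4)(0) = -213/2
h^(5)(0) = 0
h^(6)(0) = 277785/16

6173*v^6/256 - 71*v^4/16 + 3*v^2/2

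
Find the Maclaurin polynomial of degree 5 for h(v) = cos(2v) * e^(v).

41*v^5/120 - 7*v^4/24 - 11*v^3/6 - 3*v^2/2 + v + 1

Take the Cauchy product of the two expansions.
h(0) = 1
h′(0) = 1
h′′(0) = -3
h′′′(0) = -11
h^(4)(0) = -7
h^(5)(0) = 41
Then c_k = h^(k)(0)/k! gives each Taylor coefficient.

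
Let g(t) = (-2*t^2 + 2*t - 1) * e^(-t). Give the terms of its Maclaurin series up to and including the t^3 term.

19*t^3/6 - 9*t^2/2 + 3*t - 1

Distribute the polynomial across the series and collect like powers.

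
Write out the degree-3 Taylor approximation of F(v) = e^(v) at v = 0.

v^3/6 + v^2/2 + v + 1

[v^0] = 1;  [v^1] = 1;  [v^2] = 1/2;  [v^3] = 1/6.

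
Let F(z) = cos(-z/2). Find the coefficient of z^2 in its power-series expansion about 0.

-1/8

F(0) = 1
F′(0) = 0
F′′(0) = -1/4
Then c_k = F^(k)(0)/k! gives each Taylor coefficient.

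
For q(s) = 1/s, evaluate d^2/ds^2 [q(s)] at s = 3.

2/27

Apply the Taylor formula c_k = f^(k)(a)/k!.
From the series, [(s - 3)^2] q = 1/27; multiply by 2! = 2 to get 2/27.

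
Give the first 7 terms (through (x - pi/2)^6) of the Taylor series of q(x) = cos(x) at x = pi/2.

-(x - pi/2)^5/120 + (x - pi/2)^3/6 - (x - pi/2)

q(pi/2) = 0
q′(pi/2) = -1
q′′(pi/2) = 0
q′′′(pi/2) = 1
q^(4)(pi/2) = 0
q^(5)(pi/2) = -1
q^(6)(pi/2) = 0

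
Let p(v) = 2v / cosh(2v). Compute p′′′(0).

-24

Divide the numerator series by the denominator series (power-series long division).
The coefficient of v^3 in the expansion is -4, so p′′′(0) = 3! * (-4) = -24.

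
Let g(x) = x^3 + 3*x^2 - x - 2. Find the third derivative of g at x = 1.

The coefficient of (x - 1)^3 in the expansion is 1, so g′′′(1) = 3! * (1) = 6.

6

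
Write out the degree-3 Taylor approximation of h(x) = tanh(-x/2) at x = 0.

h(0) = 0
h′(0) = -1/2
h′′(0) = 0
h′′′(0) = 1/4
Then c_k = h^(k)(0)/k! gives each Taylor coefficient.

x^3/24 - x/2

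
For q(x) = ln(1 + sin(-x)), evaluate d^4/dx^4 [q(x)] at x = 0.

-2

Plug the Maclaurin series of the inner function into that of the outer and collect terms.
The coefficient of x^4 in the expansion is -1/12, so q^(4)(0) = 4! * (-1/12) = -2.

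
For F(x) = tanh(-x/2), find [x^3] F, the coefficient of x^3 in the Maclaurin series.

Compute the successive derivatives at the expansion point and divide by k!.
F(0) = 0
F′(0) = -1/2
F′′(0) = 0
F′′′(0) = 1/4
So c_3 = F′′′(0)/3! = 1/24.

1/24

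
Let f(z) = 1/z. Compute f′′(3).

2/27

The coefficient of (z - 3)^2 in the expansion is 1/27, so f′′(3) = 2! * (1/27) = 2/27.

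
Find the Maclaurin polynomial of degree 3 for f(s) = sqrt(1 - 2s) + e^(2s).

5*s^3/6 + 3*s^2/2 + s + 2

Expand each term separately and add.
f(0) = 2
f′(0) = 1
f′′(0) = 3
f′′′(0) = 5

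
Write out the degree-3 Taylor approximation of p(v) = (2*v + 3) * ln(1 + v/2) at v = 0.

-v^3/8 + 5*v^2/8 + 3*v/2

Shift and add copies of the series according to the polynomial's terms.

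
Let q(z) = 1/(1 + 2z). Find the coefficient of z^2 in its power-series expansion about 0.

4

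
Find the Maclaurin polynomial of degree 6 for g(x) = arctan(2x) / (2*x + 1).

Multiply the numerator's expansion by the denominator's geometric series.

-832*x^6/15 + 416*x^5/15 - 32*x^4/3 + 16*x^3/3 - 4*x^2 + 2*x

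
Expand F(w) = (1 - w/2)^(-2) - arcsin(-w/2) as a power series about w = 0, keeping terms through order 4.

5*w^4/16 + 25*w^3/48 + 3*w^2/4 + 3*w/2 + 1

Expand each term separately and add.
F(0) = 1
F′(0) = 3/2
F′′(0) = 3/2
F′′′(0) = 25/8
F^(4)(0) = 15/2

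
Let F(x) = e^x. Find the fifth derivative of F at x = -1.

The coefficient of (x + 1)^5 in the expansion is e^(-1)/120, so F^(5)(-1) = 5! * (e^(-1)/120) = e^(-1).

e^(-1)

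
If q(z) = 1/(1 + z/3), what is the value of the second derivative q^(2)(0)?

Differentiate repeatedly and evaluate at the center.
The coefficient of z^2 in the expansion is 1/9, so q′′(0) = 2! * (1/9) = 2/9.

2/9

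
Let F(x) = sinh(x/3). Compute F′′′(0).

Differentiate repeatedly and evaluate at the center.
From the series, [x^3] F = 1/162; multiply by 3! = 6 to get 1/27.

1/27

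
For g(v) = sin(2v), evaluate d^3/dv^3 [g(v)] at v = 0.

-8

Use the known series and substitute for the argument.
From the series, [v^3] g = -4/3; multiply by 3! = 6 to get -8.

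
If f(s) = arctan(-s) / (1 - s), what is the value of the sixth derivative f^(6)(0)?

-624

Multiply the numerator's expansion by the denominator's geometric series.
The coefficient of s^6 in the expansion is -13/15, so f^(6)(0) = 6! * (-13/15) = -624.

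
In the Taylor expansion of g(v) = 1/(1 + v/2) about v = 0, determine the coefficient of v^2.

1/4

g(0) = 1
g′(0) = -1/2
g′′(0) = 1/2
So c_2 = g′′(0)/2! = 1/4.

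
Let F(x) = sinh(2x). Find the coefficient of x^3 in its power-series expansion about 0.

F(0) = 0
F′(0) = 2
F′′(0) = 0
F′′′(0) = 8

4/3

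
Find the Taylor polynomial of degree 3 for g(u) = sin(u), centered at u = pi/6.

g(pi/6) = 1/2
g′(pi/6) = sqrt(3)/2
g′′(pi/6) = -1/2
g′′′(pi/6) = -sqrt(3)/2
Then c_k = g^(k)(pi/6)/k! gives each Taylor coefficient.

-sqrt(3)*(u - pi/6)^3/12 - (u - pi/6)^2/4 + sqrt(3)*(u - pi/6)/2 + 1/2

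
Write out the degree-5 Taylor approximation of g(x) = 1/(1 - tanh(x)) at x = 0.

2*x^5/15 + x^4/3 + 2*x^3/3 + x^2 + x + 1

Let u equal the inner series; expand the outer function in u and truncate.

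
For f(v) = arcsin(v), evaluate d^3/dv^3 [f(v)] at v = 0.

1

Apply the Taylor formula c_k = f^(k)(a)/k!.
The coefficient of v^3 in the expansion is 1/6, so f′′′(0) = 3! * (1/6) = 1.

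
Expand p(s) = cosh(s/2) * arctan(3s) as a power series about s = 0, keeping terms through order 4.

-69*s^3/8 + 3*s

Multiply the two series term by term and collect like powers.
[s^0] = 0;  [s^1] = 3;  [s^2] = 0;  [s^3] = -69/8;  [s^4] = 0.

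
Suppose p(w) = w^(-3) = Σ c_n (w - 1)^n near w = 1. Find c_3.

p(1) = 1
p′(1) = -3
p′′(1) = 12
p′′′(1) = -60
Dividing each by k! gives the coefficients c_0, ..., c_3.

-10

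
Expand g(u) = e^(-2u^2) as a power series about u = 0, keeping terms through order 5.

2*u^4 - 2*u^2 + 1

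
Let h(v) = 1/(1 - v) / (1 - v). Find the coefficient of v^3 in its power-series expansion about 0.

Expand each factor separately, then convolve coefficients.
h(0) = 1
h′(0) = 2
h′′(0) = 6
h′′′(0) = 24
So c_3 = h′′′(0)/3! = 4.

4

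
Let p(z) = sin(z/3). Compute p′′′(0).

From the series, [z^3] p = -1/162; multiply by 3! = 6 to get -1/27.

-1/27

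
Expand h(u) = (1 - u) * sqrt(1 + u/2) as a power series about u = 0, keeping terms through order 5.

27*u^5/8192 - 21*u^4/2048 + 5*u^3/128 - 9*u^2/32 - 3*u/4 + 1

Shift and add copies of the series according to the polynomial's terms.
h(0) = 1
h′(0) = -3/4
h′′(0) = -9/16
h′′′(0) = 15/64
h^(4)(0) = -63/256
h^(5)(0) = 405/1024
The Taylor polynomial is Σ h^(k)(0)/k! · u^k.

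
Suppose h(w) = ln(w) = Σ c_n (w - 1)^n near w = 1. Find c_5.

1/5

c_5 = h^(5)(1)/5! = 1/5.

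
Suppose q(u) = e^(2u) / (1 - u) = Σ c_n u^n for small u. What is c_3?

Expand each factor separately, then convolve coefficients.
q(0) = 1
q′(0) = 3
q′′(0) = 10
q′′′(0) = 38
So c_3 = q′′′(0)/3! = 19/3.

19/3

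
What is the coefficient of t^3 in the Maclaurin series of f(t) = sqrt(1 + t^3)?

f(0) = 1
f′(0) = 0
f′′(0) = 0
f′′′(0) = 3
Then c_k = f^(k)(0)/k! gives each Taylor coefficient.

1/2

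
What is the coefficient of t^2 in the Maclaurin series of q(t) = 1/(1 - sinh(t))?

Compose series: expand the inner function first, then feed it into the outer expansion.
[t^0] = 1;  [t^1] = 1;  [t^2] = 1.

1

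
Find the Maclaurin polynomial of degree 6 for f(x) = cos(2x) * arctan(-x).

Expand each factor separately, then convolve coefficients.
f(0) = 0
f′(0) = -1
f′′(0) = 0
f′′′(0) = 14
f^(4)(0) = 0
f^(5)(0) = -184
f^(6)(0) = 0

-23*x^5/15 + 7*x^3/3 - x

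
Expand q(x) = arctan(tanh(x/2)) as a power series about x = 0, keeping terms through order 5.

Let u equal the inner series; expand the outer function in u and truncate.
q(0) = 0
q′(0) = 1/2
q′′(0) = 0
q′′′(0) = -1/2
q^(4)(0) = 0
q^(5)(0) = 5/2

x^5/48 - x^3/12 + x/2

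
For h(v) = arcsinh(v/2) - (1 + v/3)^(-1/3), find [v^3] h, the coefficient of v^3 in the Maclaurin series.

Add the two expansions coefficient-wise.
h(0) = -1
h′(0) = 11/18
h′′(0) = -4/81
h′′′(0) = -505/5832
Dividing each by k! gives the coefficients c_0, ..., c_3.

-505/34992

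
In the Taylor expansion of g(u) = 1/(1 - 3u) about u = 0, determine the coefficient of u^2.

[u^0] = 1;  [u^1] = 3;  [u^2] = 9.

9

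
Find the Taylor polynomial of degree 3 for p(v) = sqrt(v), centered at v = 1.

(v - 1)^3/16 - (v - 1)^2/8 + (v - 1)/2 + 1

Apply the Taylor formula c_k = f^(k)(a)/k!.
[(v - 1)^0] = 1;  [(v - 1)^1] = 1/2;  [(v - 1)^2] = -1/8;  [(v - 1)^3] = 1/16.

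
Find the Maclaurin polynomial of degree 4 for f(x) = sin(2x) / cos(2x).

Divide the numerator series by the denominator series (power-series long division).
[x^0] = 0;  [x^1] = 2;  [x^2] = 0;  [x^3] = 8/3;  [x^4] = 0.

8*x^3/3 + 2*x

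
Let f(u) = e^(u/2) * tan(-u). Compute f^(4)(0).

Multiply the two series term by term and collect like powers.
The coefficient of u^4 in the expansion is -3/16, so f^(4)(0) = 4! * (-3/16) = -9/2.

-9/2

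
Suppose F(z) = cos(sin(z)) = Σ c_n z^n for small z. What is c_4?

Let u equal the inner series; expand the outer function in u and truncate.
[z^0] = 1;  [z^1] = 0;  [z^2] = -1/2;  [z^3] = 0;  [z^4] = 5/24.

5/24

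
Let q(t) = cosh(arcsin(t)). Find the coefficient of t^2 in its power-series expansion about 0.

Compose series: expand the inner function first, then feed it into the outer expansion.
q(0) = 1
q′(0) = 0
q′′(0) = 1
So c_2 = q′′(0)/2! = 1/2.

1/2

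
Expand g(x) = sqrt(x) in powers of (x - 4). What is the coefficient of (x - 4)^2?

Differentiate repeatedly and evaluate at the center.
[(x - 4)^0] = 2;  [(x - 4)^1] = 1/4;  [(x - 4)^2] = -1/64.

-1/64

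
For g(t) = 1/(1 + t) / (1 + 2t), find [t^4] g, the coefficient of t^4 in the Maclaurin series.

Write out both Maclaurin series and multiply, keeping only the needed powers.

31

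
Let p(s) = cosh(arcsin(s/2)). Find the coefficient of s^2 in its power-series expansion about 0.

Plug the Maclaurin series of the inner function into that of the outer and collect terms.
p(0) = 1
p′(0) = 0
p′′(0) = 1/4
Dividing each by k! gives the coefficients c_0, ..., c_2.

1/8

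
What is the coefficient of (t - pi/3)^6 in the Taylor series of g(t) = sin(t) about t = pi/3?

g(pi/3) = sqrt(3)/2
g′(pi/3) = 1/2
g′′(pi/3) = -sqrt(3)/2
g′′′(pi/3) = -1/2
g^(4)(pi/3) = sqrt(3)/2
g^(5)(pi/3) = 1/2
g^(6)(pi/3) = -sqrt(3)/2

-sqrt(3)/1440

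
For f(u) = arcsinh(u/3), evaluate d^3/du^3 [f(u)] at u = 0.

From the series, [u^3] f = -1/162; multiply by 3! = 6 to get -1/27.

-1/27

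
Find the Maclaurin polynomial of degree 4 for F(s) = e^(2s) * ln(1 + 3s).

-29*s^4/4 + 6*s^3 + 3*s^2/2 + 3*s

Expand each factor separately, then convolve coefficients.
[s^0] = 0;  [s^1] = 3;  [s^2] = 3/2;  [s^3] = 6;  [s^4] = -29/4.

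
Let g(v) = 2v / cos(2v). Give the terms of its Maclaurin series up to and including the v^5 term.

Write the quotient as an unknown series and match coefficients against numerator = denominator · series.
g(0) = 0
g′(0) = 2
g′′(0) = 0
g′′′(0) = 24
g^(4)(0) = 0
g^(5)(0) = 800
Then c_k = g^(k)(0)/k! gives each Taylor coefficient.

20*v^5/3 + 4*v^3 + 2*v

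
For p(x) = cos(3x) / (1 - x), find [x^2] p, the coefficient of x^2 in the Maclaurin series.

Expand each factor separately, then convolve coefficients.
[x^0] = 1;  [x^1] = 1;  [x^2] = -7/2.

-7/2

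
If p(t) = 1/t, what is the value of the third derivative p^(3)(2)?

The coefficient of (t - 2)^3 in the expansion is -1/16, so p′′′(2) = 3! * (-1/16) = -3/8.

-3/8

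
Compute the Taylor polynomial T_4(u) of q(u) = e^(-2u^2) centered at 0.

Use the known series and substitute for the argument.
q(0) = 1
q′(0) = 0
q′′(0) = -4
q′′′(0) = 0
q^(4)(0) = 48

2*u^4 - 2*u^2 + 1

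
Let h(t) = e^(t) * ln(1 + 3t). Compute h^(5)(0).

Take the Cauchy product of the two expansions.
The coefficient of t^5 in the expansion is 1289/40, so h^(5)(0) = 5! * (1289/40) = 3867.

3867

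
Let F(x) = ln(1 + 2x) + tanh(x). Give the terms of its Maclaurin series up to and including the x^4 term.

Add the two expansions coefficient-wise.

-4*x^4 + 7*x^3/3 - 2*x^2 + 3*x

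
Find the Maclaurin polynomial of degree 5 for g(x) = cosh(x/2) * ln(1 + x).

Expand each factor separately, then convolve coefficients.
[x^0] = 0;  [x^1] = 1;  [x^2] = -1/2;  [x^3] = 11/24;  [x^4] = -5/16;  [x^5] = 469/1920.

469*x^5/1920 - 5*x^4/16 + 11*x^3/24 - x^2/2 + x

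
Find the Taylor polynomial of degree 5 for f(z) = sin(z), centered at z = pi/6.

f(pi/6) = 1/2
f′(pi/6) = sqrt(3)/2
f′′(pi/6) = -1/2
f′′′(pi/6) = -sqrt(3)/2
f^(4)(pi/6) = 1/2
f^(5)(pi/6) = sqrt(3)/2
The Taylor polynomial is Σ f^(k)(pi/6)/k! · (z - pi/6)^k.

sqrt(3)*(z - pi/6)^5/240 + (z - pi/6)^4/48 - sqrt(3)*(z - pi/6)^3/12 - (z - pi/6)^2/4 + sqrt(3)*(z - pi/6)/2 + 1/2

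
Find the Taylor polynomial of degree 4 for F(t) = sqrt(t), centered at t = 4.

Apply the Taylor formula c_k = f^(k)(a)/k!.
F(4) = 2
F′(4) = 1/4
F′′(4) = -1/32
F′′′(4) = 3/256
F^(4)(4) = -15/2048
The Taylor polynomial is Σ F^(k)(4)/k! · (t - 4)^k.

-5*(t - 4)^4/16384 + (t - 4)^3/512 - (t - 4)^2/64 + (t - 4)/4 + 2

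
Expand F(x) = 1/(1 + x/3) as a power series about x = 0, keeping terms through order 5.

-x^5/243 + x^4/81 - x^3/27 + x^2/9 - x/3 + 1

Use the known series and substitute for the argument.
F(0) = 1
F′(0) = -1/3
F′′(0) = 2/9
F′′′(0) = -2/9
F^(4)(0) = 8/27
F^(5)(0) = -40/81
Then c_k = F^(k)(0)/k! gives each Taylor coefficient.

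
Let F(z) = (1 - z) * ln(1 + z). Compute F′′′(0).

Distribute the polynomial across the series and collect like powers.
From the series, [z^3] F = 5/6; multiply by 3! = 6 to get 5.

5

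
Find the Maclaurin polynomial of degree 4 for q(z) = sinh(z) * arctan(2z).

Write out both Maclaurin series and multiply, keeping only the needed powers.
q(0) = 0
q′(0) = 0
q′′(0) = 4
q′′′(0) = 0
q^(4)(0) = -56
Dividing each by k! gives the coefficients c_0, ..., c_4.

-7*z^4/3 + 2*z^2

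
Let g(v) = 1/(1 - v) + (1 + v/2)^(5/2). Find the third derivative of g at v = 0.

399/64

Add the two expansions coefficient-wise.
The coefficient of v^3 in the expansion is 133/128, so g′′′(0) = 3! * (133/128) = 399/64.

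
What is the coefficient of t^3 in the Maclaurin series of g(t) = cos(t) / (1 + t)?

-1/2

Multiply the two series term by term and collect like powers.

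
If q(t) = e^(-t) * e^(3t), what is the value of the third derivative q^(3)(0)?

8

Expand each factor separately, then convolve coefficients.
From the series, [t^3] q = 4/3; multiply by 3! = 6 to get 8.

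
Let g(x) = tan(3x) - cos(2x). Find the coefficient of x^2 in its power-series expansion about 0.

2

Expand each term separately and add.
[x^0] = -1;  [x^1] = 3;  [x^2] = 2.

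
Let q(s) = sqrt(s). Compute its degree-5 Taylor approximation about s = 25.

7*(s - 25)^5/500000000 - (s - 25)^4/2000000 + (s - 25)^3/50000 - (s - 25)^2/1000 + (s - 25)/10 + 5

Apply the Taylor formula c_k = f^(k)(a)/k!.
q(25) = 5
q′(25) = 1/10
q′′(25) = -1/500
q′′′(25) = 3/25000
q^(4)(25) = -3/250000
q^(5)(25) = 21/12500000
Dividing each by k! gives the coefficients c_0, ..., c_5.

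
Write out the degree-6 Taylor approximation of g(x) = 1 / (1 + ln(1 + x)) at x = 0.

Expand as Σ (-1)^k u^k with u equal to the inner function's series.
g(0) = 1
g′(0) = -1
g′′(0) = 3
g′′′(0) = -14
g^(4)(0) = 88
g^(5)(0) = -694
g^(6)(0) = 6578

3289*x^6/360 - 347*x^5/60 + 11*x^4/3 - 7*x^3/3 + 3*x^2/2 - x + 1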